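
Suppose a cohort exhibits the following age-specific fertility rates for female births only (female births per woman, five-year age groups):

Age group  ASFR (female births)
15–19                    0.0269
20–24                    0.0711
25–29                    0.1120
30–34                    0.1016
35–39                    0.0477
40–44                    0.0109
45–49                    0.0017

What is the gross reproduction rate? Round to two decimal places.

Sum of female ASFRs = 0.0269 + 0.0711 + 0.1120 + 0.1016 + 0.0477 + 0.0109 + 0.0017 = 0.3719
GRR = 5 × 0.3719 = 1.8595

1.86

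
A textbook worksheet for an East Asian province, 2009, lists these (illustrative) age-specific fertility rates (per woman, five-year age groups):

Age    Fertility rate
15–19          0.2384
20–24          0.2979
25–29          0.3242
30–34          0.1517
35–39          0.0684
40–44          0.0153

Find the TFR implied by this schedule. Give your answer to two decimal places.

Sum of ASFRs = 0.2384 + 0.2979 + 0.3242 + 0.1517 + 0.0684 + 0.0153 = 1.0959
TFR = 5 × 1.0959 = 5.4795

5.48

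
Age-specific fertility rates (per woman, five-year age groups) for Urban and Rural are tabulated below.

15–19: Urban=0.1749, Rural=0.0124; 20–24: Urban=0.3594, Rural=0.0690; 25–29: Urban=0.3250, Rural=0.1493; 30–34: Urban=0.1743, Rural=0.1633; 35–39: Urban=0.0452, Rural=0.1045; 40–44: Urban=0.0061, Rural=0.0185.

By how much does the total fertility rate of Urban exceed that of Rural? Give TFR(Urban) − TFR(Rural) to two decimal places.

2.84

Urban:
  Sum of ASFRs = 0.1749 + 0.3594 + 0.3250 + 0.1743 + 0.0452 + 0.0061 = 1.0849
  TFR = 5 × 1.0849 = 5.4245
Rural:
  Sum of ASFRs = 0.0124 + 0.0690 + 0.1493 + 0.1633 + 0.1045 + 0.0185 = 0.5170
  TFR = 5 × 0.5170 = 2.585
Difference = 5.4245 − 2.585 = 2.8395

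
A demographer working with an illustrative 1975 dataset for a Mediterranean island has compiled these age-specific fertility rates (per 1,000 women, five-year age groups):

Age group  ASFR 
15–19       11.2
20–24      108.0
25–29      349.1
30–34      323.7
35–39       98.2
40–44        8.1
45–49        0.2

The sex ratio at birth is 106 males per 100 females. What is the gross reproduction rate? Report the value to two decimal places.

2.18

Proportion female at birth = 100 / (100 + 106) = 0.48544.
Sum of ASFRs = 11.2 + 108.0 + 349.1 + 323.7 + 98.2 + 8.1 + 0.2 = 898.5
TFR = 5 × 898.5 / 1000 = 4.4925
GRR = 0.48544 × 4.4925 = 2.18084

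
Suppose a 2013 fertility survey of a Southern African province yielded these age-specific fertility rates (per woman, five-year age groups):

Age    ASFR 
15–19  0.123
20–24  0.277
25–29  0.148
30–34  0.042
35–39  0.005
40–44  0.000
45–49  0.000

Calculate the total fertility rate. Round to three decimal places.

2.975

Sum of ASFRs = 0.123 + 0.277 + 0.148 + 0.042 + 0.005 + 0.000 + 0.000 = 0.595
TFR = 5 × 0.595 = 2.975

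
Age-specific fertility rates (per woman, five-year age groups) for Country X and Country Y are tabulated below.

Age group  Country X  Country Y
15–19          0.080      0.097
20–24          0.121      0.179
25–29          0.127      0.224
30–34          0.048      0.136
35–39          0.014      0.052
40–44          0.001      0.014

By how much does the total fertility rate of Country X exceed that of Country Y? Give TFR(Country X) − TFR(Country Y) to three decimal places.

-1.555

Country X:
  Sum of ASFRs = 0.080 + 0.121 + 0.127 + 0.048 + 0.014 + 0.001 = 0.391
  TFR = 5 × 0.391 = 1.955
Country Y:
  Sum of ASFRs = 0.097 + 0.179 + 0.224 + 0.136 + 0.052 + 0.014 = 0.702
  TFR = 5 × 0.702 = 3.51
Difference = 1.955 − 3.51 = -1.555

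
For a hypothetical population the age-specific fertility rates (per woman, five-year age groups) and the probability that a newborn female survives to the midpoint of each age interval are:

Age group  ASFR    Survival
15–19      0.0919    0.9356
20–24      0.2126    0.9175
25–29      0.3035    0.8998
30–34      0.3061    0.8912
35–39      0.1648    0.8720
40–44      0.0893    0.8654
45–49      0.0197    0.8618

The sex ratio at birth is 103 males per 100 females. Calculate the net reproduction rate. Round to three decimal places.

Proportion female at birth = 100 / (100 + 103) = 0.49261.
Each age group contributes 5 × ASFR × survival:
  15–19: 5 × 0.0919 × 0.9356 = 0.42991
  20–24: 5 × 0.2126 × 0.9175 = 0.97530
  25–29: 5 × 0.3035 × 0.8998 = 1.36545
  30–34: 5 × 0.3061 × 0.8912 = 1.36398
  35–39: 5 × 0.1648 × 0.8720 = 0.71853
  40–44: 5 × 0.0893 × 0.8654 = 0.38640
  45–49: 5 × 0.0197 × 0.8618 = 0.08489
Sum = 5.32446
NRR = 0.49261 × 5.32446 = 2.62288

2.623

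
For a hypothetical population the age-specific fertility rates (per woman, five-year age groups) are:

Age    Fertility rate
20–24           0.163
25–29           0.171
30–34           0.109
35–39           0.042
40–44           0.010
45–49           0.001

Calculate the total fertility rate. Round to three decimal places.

Sum of ASFRs = 0.163 + 0.171 + 0.109 + 0.042 + 0.010 + 0.001 = 0.496
TFR = 5 × 0.496 = 2.48

2.480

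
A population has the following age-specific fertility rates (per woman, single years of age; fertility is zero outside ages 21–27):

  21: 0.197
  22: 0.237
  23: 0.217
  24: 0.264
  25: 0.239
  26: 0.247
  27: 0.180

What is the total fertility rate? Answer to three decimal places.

1.581

Sum of ASFRs = 0.197 + 0.237 + 0.217 + 0.264 + 0.239 + 0.247 + 0.180 = 1.581
TFR = 1.581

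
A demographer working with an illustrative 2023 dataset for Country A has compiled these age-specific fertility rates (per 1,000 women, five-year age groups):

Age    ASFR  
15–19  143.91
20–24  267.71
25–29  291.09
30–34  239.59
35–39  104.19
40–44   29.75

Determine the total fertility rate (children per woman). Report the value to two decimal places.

5.38

Sum of ASFRs = 143.91 + 267.71 + 291.09 + 239.59 + 104.19 + 29.75 = 1076.24
TFR = 5 × 1076.24 / 1000 = 5.3812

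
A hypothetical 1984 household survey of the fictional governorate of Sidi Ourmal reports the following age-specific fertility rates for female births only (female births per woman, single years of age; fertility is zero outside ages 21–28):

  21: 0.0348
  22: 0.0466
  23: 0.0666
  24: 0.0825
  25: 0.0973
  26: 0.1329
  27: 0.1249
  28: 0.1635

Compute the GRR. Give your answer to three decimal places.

0.749

Sum of female ASFRs = 0.0348 + 0.0466 + 0.0666 + 0.0825 + 0.0973 + 0.1329 + 0.1249 + 0.1635 = 0.7491
GRR = 0.7491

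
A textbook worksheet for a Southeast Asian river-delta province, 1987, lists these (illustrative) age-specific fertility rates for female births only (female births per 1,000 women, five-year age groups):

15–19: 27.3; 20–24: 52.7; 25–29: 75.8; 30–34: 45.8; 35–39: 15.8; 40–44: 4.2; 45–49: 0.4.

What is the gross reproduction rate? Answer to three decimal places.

Sum of female ASFRs = 27.3 + 52.7 + 75.8 + 45.8 + 15.8 + 4.2 + 0.4 = 222.0
GRR = 5 × 222.0 / 1000 = 1.11

1.110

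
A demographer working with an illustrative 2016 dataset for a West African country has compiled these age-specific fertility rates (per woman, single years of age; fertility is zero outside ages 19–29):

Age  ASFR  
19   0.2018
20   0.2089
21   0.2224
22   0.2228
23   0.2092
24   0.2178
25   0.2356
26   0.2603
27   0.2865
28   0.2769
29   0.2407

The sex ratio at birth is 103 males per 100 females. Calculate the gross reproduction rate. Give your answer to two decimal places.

1.27

Proportion female at birth = 100 / (100 + 103) = 0.49261.
Sum of ASFRs = 0.2018 + 0.2089 + 0.2224 + 0.2228 + 0.2092 + 0.2178 + 0.2356 + 0.2603 + 0.2865 + 0.2769 + 0.2407 = 2.5829
TFR = 2.5829
GRR = 0.49261 × 2.5829 = 1.27236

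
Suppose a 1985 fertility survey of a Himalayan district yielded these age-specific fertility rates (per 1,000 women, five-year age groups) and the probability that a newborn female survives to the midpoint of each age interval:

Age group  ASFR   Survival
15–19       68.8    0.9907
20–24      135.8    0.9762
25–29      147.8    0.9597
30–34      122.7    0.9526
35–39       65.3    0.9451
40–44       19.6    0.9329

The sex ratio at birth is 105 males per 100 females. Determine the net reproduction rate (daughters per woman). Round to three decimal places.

Proportion female at birth = 100 / (100 + 105) = 0.48780.
Per-age-group product (5 × ASFR × survival probability):
  15–19: 5 × 68.8/1000 × 0.9907 = 0.34080
  20–24: 5 × 135.8/1000 × 0.9762 = 0.66284
  25–29: 5 × 147.8/1000 × 0.9597 = 0.70922
  30–34: 5 × 122.7/1000 × 0.9526 = 0.58442
  35–39: 5 × 65.3/1000 × 0.9451 = 0.30858
  40–44: 5 × 19.6/1000 × 0.9329 = 0.09142
Sum = 2.69728
NRR = 0.48780 × 2.69728 = 1.31573
With NRR above 1 the population is above replacement fertility.

1.316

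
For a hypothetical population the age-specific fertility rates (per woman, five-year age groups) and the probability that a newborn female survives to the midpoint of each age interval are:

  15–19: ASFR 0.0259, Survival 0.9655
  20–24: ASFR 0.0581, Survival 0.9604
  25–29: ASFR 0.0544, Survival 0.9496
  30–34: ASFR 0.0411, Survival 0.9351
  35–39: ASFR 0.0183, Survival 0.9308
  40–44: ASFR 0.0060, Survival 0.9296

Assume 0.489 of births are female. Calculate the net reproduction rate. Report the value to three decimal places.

0.473

Proportion female at birth = 0.489.
Survival-weighted fertility by age (5·fₓ·Sₓ):
  15–19: 5 × 0.0259 × 0.9655 = 0.12503
  20–24: 5 × 0.0581 × 0.9604 = 0.27900
  25–29: 5 × 0.0544 × 0.9496 = 0.25829
  30–34: 5 × 0.0411 × 0.9351 = 0.19216
  35–39: 5 × 0.0183 × 0.9308 = 0.08517
  40–44: 5 × 0.0060 × 0.9296 = 0.02789
Sum = 0.96754
NRR = 0.489 × 0.96754 = 0.47313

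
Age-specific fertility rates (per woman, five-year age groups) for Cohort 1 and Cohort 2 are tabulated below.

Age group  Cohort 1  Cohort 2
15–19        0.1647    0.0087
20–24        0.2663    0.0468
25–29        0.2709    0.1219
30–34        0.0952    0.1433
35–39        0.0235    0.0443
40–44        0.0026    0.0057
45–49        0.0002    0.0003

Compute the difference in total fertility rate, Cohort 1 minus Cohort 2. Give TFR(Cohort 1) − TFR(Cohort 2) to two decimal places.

Cohort 1:
  Sum of ASFRs = 0.1647 + 0.2663 + 0.2709 + 0.0952 + 0.0235 + 0.0026 + 0.0002 = 0.8234
  TFR = 5 × 0.8234 = 4.117
Cohort 2:
  Sum of ASFRs = 0.0087 + 0.0468 + 0.1219 + 0.1433 + 0.0443 + 0.0057 + 0.0003 = 0.3710
  TFR = 5 × 0.3710 = 1.855
Difference = 4.117 − 1.855 = 2.262

2.26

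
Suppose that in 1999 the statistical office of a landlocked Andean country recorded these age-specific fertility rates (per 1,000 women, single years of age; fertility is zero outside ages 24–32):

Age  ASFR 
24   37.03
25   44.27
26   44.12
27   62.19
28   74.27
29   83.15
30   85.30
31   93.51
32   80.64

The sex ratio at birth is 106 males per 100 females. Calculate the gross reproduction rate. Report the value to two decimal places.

0.29

Proportion female at birth = 100 / (100 + 106) = 0.48544.
Sum of ASFRs = 37.03 + 44.27 + 44.12 + 62.19 + 74.27 + 83.15 + 85.30 + 93.51 + 80.64 = 604.48
TFR = 604.48 / 1000 = 0.60448
GRR = 0.48544 × 0.60448 = 0.29344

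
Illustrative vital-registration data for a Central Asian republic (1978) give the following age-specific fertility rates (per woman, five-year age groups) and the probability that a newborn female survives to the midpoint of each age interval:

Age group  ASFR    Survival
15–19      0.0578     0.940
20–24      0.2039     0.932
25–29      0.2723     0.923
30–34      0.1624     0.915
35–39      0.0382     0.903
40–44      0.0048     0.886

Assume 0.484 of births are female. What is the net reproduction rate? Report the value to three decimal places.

Proportion female at birth = 0.484.
Each age group contributes 5 × ASFR × survival:
  15–19: 5 × 0.0578 × 0.940 = 0.27166
  20–24: 5 × 0.2039 × 0.932 = 0.95017
  25–29: 5 × 0.2723 × 0.923 = 1.25666
  30–34: 5 × 0.1624 × 0.915 = 0.74298
  35–39: 5 × 0.0382 × 0.903 = 0.17247
  40–44: 5 × 0.0048 × 0.886 = 0.02126
Sum = 3.41520
NRR = 0.484 × 3.41520 = 1.65296
NRR > 1, so each generation more than replaces itself.

1.653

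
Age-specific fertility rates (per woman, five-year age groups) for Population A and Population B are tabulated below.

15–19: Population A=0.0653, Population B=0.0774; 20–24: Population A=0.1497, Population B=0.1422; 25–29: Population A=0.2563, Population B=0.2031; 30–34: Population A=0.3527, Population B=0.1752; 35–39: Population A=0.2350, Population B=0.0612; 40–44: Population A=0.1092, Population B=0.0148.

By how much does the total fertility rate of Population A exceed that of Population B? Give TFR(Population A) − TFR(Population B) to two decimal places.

2.47

Population A:
  Sum of ASFRs = 0.0653 + 0.1497 + 0.2563 + 0.3527 + 0.2350 + 0.1092 = 1.1682
  TFR = 5 × 1.1682 = 5.841
Population B:
  Sum of ASFRs = 0.0774 + 0.1422 + 0.2031 + 0.1752 + 0.0612 + 0.0148 = 0.6739
  TFR = 5 × 0.6739 = 3.3695
Difference = 5.841 − 3.3695 = 2.4715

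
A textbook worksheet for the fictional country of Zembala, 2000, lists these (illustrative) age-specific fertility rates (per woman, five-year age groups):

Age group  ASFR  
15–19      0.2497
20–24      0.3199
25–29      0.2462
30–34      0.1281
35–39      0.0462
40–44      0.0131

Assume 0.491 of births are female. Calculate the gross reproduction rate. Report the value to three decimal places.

Proportion female at birth = 0.491.
Sum of ASFRs = 0.2497 + 0.3199 + 0.2462 + 0.1281 + 0.0462 + 0.0131 = 1.0032
TFR = 5 × 1.0032 = 5.016
GRR = 0.491 × 5.016 = 2.46286

2.463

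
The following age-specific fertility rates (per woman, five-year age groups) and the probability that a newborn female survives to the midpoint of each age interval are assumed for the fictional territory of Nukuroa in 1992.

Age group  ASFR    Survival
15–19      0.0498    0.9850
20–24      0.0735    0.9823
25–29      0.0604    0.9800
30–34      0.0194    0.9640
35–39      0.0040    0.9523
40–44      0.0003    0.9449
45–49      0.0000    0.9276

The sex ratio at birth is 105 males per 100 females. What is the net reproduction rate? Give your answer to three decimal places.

Proportion female at birth = 100 / (100 + 105) = 0.48780.
Per-age-group product (5 × ASFR × survival probability):
  15–19: 5 × 0.0498 × 0.9850 = 0.24527
  20–24: 5 × 0.0735 × 0.9823 = 0.36100
  25–29: 5 × 0.0604 × 0.9800 = 0.29596
  30–34: 5 × 0.0194 × 0.9640 = 0.09351
  35–39: 5 × 0.0040 × 0.9523 = 0.01905
  40–44: 5 × 0.0003 × 0.9449 = 0.00142
  45–49: 5 × 0.0000 × 0.9276 = 0.00000
Sum = 1.01621
NRR = 0.48780 × 1.01621 = 0.49571

0.496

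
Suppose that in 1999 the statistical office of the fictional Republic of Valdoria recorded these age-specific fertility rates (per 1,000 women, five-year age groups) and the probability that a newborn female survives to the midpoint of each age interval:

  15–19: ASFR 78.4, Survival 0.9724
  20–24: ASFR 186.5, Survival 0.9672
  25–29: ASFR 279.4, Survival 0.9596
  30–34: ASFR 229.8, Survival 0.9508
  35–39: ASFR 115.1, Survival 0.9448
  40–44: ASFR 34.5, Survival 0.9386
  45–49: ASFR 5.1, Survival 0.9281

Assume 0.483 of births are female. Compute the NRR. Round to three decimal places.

2.147

Proportion female at birth = 0.483.
Weighting each age-specific rate by interval width and survival:
  15–19: 5 × 78.4/1000 × 0.9724 = 0.38118
  20–24: 5 × 186.5/1000 × 0.9672 = 0.90191
  25–29: 5 × 279.4/1000 × 0.9596 = 1.34056
  30–34: 5 × 229.8/1000 × 0.9508 = 1.09247
  35–39: 5 × 115.1/1000 × 0.9448 = 0.54373
  40–44: 5 × 34.5/1000 × 0.9386 = 0.16191
  45–49: 5 × 5.1/1000 × 0.9281 = 0.02367
Sum = 4.44543
NRR = 0.483 × 4.44543 = 2.14714
With NRR above 1 the population is above replacement fertility.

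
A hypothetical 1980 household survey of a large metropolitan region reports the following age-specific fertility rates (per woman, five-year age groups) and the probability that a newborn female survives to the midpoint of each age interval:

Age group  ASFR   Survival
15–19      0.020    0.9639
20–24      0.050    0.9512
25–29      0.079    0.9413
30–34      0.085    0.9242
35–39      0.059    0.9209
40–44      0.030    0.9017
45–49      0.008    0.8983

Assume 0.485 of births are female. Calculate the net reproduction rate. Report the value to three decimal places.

Proportion female at birth = 0.485.
Per-age-group product (5 × ASFR × survival probability):
  15–19: 5 × 0.020 × 0.9639 = 0.09639
  20–24: 5 × 0.050 × 0.9512 = 0.23780
  25–29: 5 × 0.079 × 0.9413 = 0.37181
  30–34: 5 × 0.085 × 0.9242 = 0.39279
  35–39: 5 × 0.059 × 0.9209 = 0.27167
  40–44: 5 × 0.030 × 0.9017 = 0.13526
  45–49: 5 × 0.008 × 0.8983 = 0.03593
Sum = 1.54165
NRR = 0.485 × 1.54165 = 0.74770

0.748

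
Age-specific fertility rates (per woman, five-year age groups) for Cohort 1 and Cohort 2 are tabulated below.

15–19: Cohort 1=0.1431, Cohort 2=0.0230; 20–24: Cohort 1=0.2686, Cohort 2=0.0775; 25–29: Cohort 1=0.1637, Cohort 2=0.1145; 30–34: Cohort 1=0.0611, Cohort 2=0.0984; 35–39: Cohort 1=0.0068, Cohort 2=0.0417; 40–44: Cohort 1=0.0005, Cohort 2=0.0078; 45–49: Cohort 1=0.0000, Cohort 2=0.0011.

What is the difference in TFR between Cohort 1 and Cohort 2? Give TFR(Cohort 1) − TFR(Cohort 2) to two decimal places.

1.40

Cohort 1:
  Sum of ASFRs = 0.1431 + 0.2686 + 0.1637 + 0.0611 + 0.0068 + 0.0005 + 0.0000 = 0.6438
  TFR = 5 × 0.6438 = 3.219
Cohort 2:
  Sum of ASFRs = 0.0230 + 0.0775 + 0.1145 + 0.0984 + 0.0417 + 0.0078 + 0.0011 = 0.3640
  TFR = 5 × 0.3640 = 1.82
Difference = 3.219 − 1.82 = 1.399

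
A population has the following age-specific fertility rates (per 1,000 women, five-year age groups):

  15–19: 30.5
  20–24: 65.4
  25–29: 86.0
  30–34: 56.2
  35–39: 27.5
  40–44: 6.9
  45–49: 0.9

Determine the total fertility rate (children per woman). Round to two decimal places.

1.37

Sum of ASFRs = 30.5 + 65.4 + 86.0 + 56.2 + 27.5 + 6.9 + 0.9 = 273.4
TFR = 5 × 273.4 / 1000 = 1.367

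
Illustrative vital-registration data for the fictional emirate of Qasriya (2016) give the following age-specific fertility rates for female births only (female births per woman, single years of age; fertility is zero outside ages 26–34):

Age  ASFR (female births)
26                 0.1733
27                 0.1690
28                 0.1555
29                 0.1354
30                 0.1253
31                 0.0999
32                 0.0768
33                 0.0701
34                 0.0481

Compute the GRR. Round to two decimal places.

Sum of female ASFRs = 0.1733 + 0.1690 + 0.1555 + 0.1354 + 0.1253 + 0.0999 + 0.0768 + 0.0701 + 0.0481 = 1.0534
GRR = 1.0534

1.05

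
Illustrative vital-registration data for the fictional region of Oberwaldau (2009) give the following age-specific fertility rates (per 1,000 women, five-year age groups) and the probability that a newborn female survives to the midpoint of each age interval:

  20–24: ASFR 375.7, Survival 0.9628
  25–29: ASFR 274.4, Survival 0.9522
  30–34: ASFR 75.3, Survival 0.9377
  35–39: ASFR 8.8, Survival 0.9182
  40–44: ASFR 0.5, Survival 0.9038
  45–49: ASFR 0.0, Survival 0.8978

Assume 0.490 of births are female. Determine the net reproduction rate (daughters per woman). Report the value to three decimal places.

1.720

Proportion female at birth = 0.490.
Survival-weighted fertility by age (5·fₓ·Sₓ):
  20–24: 5 × 375.7/1000 × 0.9628 = 1.80862
  25–29: 5 × 274.4/1000 × 0.9522 = 1.30642
  30–34: 5 × 75.3/1000 × 0.9377 = 0.35304
  35–39: 5 × 8.8/1000 × 0.9182 = 0.04040
  40–44: 5 × 0.5/1000 × 0.9038 = 0.00226
  45–49: 5 × 0.0/1000 × 0.8978 = 0.00000
Sum = 3.51074
NRR = 0.490 × 3.51074 = 1.72026
With NRR above 1 the population is above replacement fertility.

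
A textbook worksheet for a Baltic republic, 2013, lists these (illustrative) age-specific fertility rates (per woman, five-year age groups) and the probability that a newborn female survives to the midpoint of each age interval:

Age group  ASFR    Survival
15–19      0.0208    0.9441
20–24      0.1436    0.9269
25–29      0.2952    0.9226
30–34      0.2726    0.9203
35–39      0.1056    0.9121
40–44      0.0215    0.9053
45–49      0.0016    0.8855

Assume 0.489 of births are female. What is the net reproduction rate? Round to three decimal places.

1.939

Proportion female at birth = 0.489.
Weighting each age-specific rate by interval width and survival:
  15–19: 5 × 0.0208 × 0.9441 = 0.09819
  20–24: 5 × 0.1436 × 0.9269 = 0.66551
  25–29: 5 × 0.2952 × 0.9226 = 1.36176
  30–34: 5 × 0.2726 × 0.9203 = 1.25437
  35–39: 5 × 0.1056 × 0.9121 = 0.48159
  40–44: 5 × 0.0215 × 0.9053 = 0.09732
  45–49: 5 × 0.0016 × 0.8855 = 0.00708
Sum = 3.96582
NRR = 0.489 × 3.96582 = 1.93929
NRR > 1, so each generation more than replaces itself.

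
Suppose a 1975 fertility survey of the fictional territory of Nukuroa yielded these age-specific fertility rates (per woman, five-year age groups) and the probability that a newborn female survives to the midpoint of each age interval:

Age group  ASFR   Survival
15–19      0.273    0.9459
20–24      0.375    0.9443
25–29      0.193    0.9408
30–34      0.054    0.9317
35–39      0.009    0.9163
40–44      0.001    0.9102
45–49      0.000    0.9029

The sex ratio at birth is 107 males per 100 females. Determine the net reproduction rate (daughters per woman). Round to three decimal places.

Proportion female at birth = 100 / (100 + 107) = 0.48309.
Weighting each age-specific rate by interval width and survival:
  15–19: 5 × 0.273 × 0.9459 = 1.29115
  20–24: 5 × 0.375 × 0.9443 = 1.77056
  25–29: 5 × 0.193 × 0.9408 = 0.90787
  30–34: 5 × 0.054 × 0.9317 = 0.25156
  35–39: 5 × 0.009 × 0.9163 = 0.04123
  40–44: 5 × 0.001 × 0.9102 = 0.00455
  45–49: 5 × 0.000 × 0.9029 = 0.00000
Sum = 4.26692
NRR = 0.48309 × 4.26692 = 2.06131
NRR > 1, so each generation more than replaces itself.

2.061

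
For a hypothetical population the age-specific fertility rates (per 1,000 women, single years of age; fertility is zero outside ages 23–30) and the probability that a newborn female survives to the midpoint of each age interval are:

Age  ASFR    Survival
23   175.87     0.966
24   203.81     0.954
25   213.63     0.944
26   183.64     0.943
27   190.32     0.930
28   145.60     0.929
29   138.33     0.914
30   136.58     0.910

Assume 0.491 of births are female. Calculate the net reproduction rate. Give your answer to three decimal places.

0.639

Proportion female at birth = 0.491.
Weighting each age-specific rate by interval width and survival:
  23: 1 × 175.87/1000 × 0.966 = 0.16989
  24: 1 × 203.81/1000 × 0.954 = 0.19443
  25: 1 × 213.63/1000 × 0.944 = 0.20167
  26: 1 × 183.64/1000 × 0.943 = 0.17317
  27: 1 × 190.32/1000 × 0.930 = 0.17700
  28: 1 × 145.60/1000 × 0.929 = 0.13526
  29: 1 × 138.33/1000 × 0.914 = 0.12643
  30: 1 × 136.58/1000 × 0.910 = 0.12429
Sum = 1.30214
NRR = 0.491 × 1.30214 = 0.63935
With NRR below 1 the population is below replacement fertility.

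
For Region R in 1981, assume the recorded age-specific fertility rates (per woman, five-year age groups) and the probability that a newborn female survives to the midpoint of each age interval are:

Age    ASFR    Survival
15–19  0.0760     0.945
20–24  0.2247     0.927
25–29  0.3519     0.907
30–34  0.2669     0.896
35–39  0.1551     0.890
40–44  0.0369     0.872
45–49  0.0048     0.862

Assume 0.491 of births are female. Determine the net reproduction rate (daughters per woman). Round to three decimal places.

2.486

Proportion female at birth = 0.491.
Each age group contributes 5 × ASFR × survival:
  15–19: 5 × 0.0760 × 0.945 = 0.35910
  20–24: 5 × 0.2247 × 0.927 = 1.04148
  25–29: 5 × 0.3519 × 0.907 = 1.59587
  30–34: 5 × 0.2669 × 0.896 = 1.19571
  35–39: 5 × 0.1551 × 0.890 = 0.69020
  40–44: 5 × 0.0369 × 0.872 = 0.16088
  45–49: 5 × 0.0048 × 0.862 = 0.02069
Sum = 5.06393
NRR = 0.491 × 5.06393 = 2.48639
With NRR above 1 the population is above replacement fertility.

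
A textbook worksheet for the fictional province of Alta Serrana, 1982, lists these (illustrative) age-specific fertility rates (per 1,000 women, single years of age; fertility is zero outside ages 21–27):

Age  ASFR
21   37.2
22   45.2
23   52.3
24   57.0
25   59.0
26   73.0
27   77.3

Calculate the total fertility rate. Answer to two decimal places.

0.40

Sum of ASFRs = 37.2 + 45.2 + 52.3 + 57.0 + 59.0 + 73.0 + 77.3 = 401.0
TFR = 401.0 / 1000 = 0.401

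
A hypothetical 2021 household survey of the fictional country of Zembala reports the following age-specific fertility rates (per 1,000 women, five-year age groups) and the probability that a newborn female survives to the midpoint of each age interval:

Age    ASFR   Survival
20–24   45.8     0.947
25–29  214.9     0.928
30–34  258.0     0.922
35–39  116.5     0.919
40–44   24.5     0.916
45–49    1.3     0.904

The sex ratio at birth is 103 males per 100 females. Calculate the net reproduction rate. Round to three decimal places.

1.506

Proportion female at birth = 100 / (100 + 103) = 0.49261.
Per-age-group product (5 × ASFR × survival probability):
  20–24: 5 × 45.8/1000 × 0.947 = 0.21686
  25–29: 5 × 214.9/1000 × 0.928 = 0.99714
  30–34: 5 × 258.0/1000 × 0.922 = 1.18938
  35–39: 5 × 116.5/1000 × 0.919 = 0.53532
  40–44: 5 × 24.5/1000 × 0.916 = 0.11221
  45–49: 5 × 1.3/1000 × 0.904 = 0.00588
Sum = 3.05679
NRR = 0.49261 × 3.05679 = 1.50581
An NRR exceeding 1 indicates intrinsic growth under these rates.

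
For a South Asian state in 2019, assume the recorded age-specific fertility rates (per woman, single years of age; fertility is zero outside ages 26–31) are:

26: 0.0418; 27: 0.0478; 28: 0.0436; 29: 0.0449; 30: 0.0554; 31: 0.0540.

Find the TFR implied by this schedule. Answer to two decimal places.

0.29

Sum of ASFRs = 0.0418 + 0.0478 + 0.0436 + 0.0449 + 0.0554 + 0.0540 = 0.2875
TFR = 0.2875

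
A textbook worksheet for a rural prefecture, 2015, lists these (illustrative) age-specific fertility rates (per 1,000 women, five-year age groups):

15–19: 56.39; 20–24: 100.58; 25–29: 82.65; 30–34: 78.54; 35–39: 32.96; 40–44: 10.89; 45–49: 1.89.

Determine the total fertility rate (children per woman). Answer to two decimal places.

1.82

Sum of ASFRs = 56.39 + 100.58 + 82.65 + 78.54 + 32.96 + 10.89 + 1.89 = 363.90
TFR = 5 × 363.90 / 1000 = 1.8195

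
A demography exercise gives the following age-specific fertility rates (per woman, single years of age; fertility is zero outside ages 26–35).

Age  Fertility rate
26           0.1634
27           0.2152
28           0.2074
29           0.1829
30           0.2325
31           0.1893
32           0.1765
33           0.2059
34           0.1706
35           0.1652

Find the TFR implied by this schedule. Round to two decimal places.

1.91

Sum of ASFRs = 0.1634 + 0.2152 + 0.2074 + 0.1829 + 0.2325 + 0.1893 + 0.1765 + 0.2059 + 0.1706 + 0.1652 = 1.9089
TFR = 1.9089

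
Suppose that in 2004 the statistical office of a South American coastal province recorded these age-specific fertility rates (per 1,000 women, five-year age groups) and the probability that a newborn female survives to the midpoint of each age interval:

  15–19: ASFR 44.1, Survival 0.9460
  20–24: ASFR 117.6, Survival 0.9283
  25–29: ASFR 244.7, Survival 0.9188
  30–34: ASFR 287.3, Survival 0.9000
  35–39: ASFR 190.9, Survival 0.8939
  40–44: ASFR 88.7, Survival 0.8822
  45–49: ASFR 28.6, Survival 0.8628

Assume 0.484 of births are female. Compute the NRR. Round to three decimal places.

Proportion female at birth = 0.484.
Per-age-group product (5 × ASFR × survival probability):
  15–19: 5 × 44.1/1000 × 0.9460 = 0.20859
  20–24: 5 × 117.6/1000 × 0.9283 = 0.54584
  25–29: 5 × 244.7/1000 × 0.9188 = 1.12415
  30–34: 5 × 287.3/1000 × 0.9000 = 1.29285
  35–39: 5 × 190.9/1000 × 0.8939 = 0.85323
  40–44: 5 × 88.7/1000 × 0.8822 = 0.39126
  45–49: 5 × 28.6/1000 × 0.8628 = 0.12338
Sum = 4.53930
NRR = 0.484 × 4.53930 = 2.19702

2.197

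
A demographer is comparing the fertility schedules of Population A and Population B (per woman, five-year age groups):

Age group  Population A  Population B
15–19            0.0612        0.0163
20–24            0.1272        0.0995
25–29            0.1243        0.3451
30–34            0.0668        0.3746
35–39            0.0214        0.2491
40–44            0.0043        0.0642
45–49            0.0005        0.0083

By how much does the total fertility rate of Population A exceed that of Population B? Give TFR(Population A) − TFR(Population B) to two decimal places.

-3.76

Population A:
  Sum of ASFRs = 0.0612 + 0.1272 + 0.1243 + 0.0668 + 0.0214 + 0.0043 + 0.0005 = 0.4057
  TFR = 5 × 0.4057 = 2.0285
Population B:
  Sum of ASFRs = 0.0163 + 0.0995 + 0.3451 + 0.3746 + 0.2491 + 0.0642 + 0.0083 = 1.1571
  TFR = 5 × 1.1571 = 5.7855
Difference = 2.0285 − 5.7855 = -3.757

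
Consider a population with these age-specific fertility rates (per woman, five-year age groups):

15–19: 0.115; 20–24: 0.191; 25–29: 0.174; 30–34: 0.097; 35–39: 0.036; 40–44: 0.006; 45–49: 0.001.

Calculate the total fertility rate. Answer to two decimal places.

Sum of ASFRs = 0.115 + 0.191 + 0.174 + 0.097 + 0.036 + 0.006 + 0.001 = 0.620
TFR = 5 × 0.620 = 3.1

3.10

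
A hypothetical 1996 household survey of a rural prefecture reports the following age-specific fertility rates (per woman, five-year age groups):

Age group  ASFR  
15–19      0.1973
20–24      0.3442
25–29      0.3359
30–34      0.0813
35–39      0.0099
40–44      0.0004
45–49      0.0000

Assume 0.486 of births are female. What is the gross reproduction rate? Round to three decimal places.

Proportion female at birth = 0.486.
Sum of ASFRs = 0.1973 + 0.3442 + 0.3359 + 0.0813 + 0.0099 + 0.0004 + 0.0000 = 0.9690
TFR = 5 × 0.9690 = 4.845
GRR = 0.486 × 4.845 = 2.35467

2.355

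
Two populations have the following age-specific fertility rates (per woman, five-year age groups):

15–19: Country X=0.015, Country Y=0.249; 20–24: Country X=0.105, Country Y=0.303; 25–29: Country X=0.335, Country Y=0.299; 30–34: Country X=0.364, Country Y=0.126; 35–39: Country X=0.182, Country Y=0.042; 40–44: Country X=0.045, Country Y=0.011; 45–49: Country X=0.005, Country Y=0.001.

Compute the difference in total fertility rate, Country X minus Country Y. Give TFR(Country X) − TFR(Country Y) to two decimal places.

0.10

Country X:
  Sum of ASFRs = 0.015 + 0.105 + 0.335 + 0.364 + 0.182 + 0.045 + 0.005 = 1.051
  TFR = 5 × 1.051 = 5.255
Country Y:
  Sum of ASFRs = 0.249 + 0.303 + 0.299 + 0.126 + 0.042 + 0.011 + 0.001 = 1.031
  TFR = 5 × 1.031 = 5.155
Difference = 5.255 − 5.155 = 0.1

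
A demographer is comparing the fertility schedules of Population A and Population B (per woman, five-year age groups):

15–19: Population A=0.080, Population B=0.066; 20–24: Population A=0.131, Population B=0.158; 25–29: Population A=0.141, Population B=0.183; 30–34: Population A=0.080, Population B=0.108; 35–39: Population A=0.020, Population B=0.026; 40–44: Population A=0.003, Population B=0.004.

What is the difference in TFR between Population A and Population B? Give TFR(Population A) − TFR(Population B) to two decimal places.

Population A:
  Sum of ASFRs = 0.080 + 0.131 + 0.141 + 0.080 + 0.020 + 0.003 = 0.455
  TFR = 5 × 0.455 = 2.275
Population B:
  Sum of ASFRs = 0.066 + 0.158 + 0.183 + 0.108 + 0.026 + 0.004 = 0.545
  TFR = 5 × 0.545 = 2.725
Difference = 2.275 − 2.725 = -0.45

-0.45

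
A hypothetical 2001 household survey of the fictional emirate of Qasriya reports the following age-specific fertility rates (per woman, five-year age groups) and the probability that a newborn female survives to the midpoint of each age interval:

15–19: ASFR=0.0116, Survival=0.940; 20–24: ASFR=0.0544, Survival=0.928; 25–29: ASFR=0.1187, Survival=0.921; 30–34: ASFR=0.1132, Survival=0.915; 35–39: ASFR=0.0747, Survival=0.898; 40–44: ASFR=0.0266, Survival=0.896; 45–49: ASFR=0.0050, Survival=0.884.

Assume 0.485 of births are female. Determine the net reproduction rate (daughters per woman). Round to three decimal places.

Proportion female at birth = 0.485.
Weighting each age-specific rate by interval width and survival:
  15–19: 5 × 0.0116 × 0.940 = 0.05452
  20–24: 5 × 0.0544 × 0.928 = 0.25242
  25–29: 5 × 0.1187 × 0.921 = 0.54661
  30–34: 5 × 0.1132 × 0.915 = 0.51789
  35–39: 5 × 0.0747 × 0.898 = 0.33540
  40–44: 5 × 0.0266 × 0.896 = 0.11917
  45–49: 5 × 0.0050 × 0.884 = 0.02210
Sum = 1.84811
NRR = 0.485 × 1.84811 = 0.89633

0.896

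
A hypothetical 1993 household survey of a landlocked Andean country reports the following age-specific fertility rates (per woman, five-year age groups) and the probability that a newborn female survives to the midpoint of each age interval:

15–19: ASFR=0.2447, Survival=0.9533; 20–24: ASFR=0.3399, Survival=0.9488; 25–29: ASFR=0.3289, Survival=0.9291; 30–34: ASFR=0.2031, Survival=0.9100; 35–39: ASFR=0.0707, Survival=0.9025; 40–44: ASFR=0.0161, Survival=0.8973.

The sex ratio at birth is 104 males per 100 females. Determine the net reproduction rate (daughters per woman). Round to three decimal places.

2.756

Proportion female at birth = 100 / (100 + 104) = 0.49020.
Weighting each age-specific rate by interval width and survival:
  15–19: 5 × 0.2447 × 0.9533 = 1.16636
  20–24: 5 × 0.3399 × 0.9488 = 1.61249
  25–29: 5 × 0.3289 × 0.9291 = 1.52790
  30–34: 5 × 0.2031 × 0.9100 = 0.92411
  35–39: 5 × 0.0707 × 0.9025 = 0.31903
  40–44: 5 × 0.0161 × 0.8973 = 0.07223
Sum = 5.62212
NRR = 0.49020 × 5.62212 = 2.75596
With NRR above 1 the population is above replacement fertility.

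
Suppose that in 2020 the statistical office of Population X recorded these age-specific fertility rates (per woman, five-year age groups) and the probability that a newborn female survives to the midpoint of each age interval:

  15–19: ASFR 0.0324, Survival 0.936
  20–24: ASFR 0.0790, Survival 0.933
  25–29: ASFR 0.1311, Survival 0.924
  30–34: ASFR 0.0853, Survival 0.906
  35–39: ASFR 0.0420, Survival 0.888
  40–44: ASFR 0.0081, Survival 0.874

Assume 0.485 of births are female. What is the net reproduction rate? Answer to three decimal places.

Proportion female at birth = 0.485.
Survival-weighted fertility by age (5·fₓ·Sₓ):
  15–19: 5 × 0.0324 × 0.936 = 0.15163
  20–24: 5 × 0.0790 × 0.933 = 0.36854
  25–29: 5 × 0.1311 × 0.924 = 0.60568
  30–34: 5 × 0.0853 × 0.906 = 0.38641
  35–39: 5 × 0.0420 × 0.888 = 0.18648
  40–44: 5 × 0.0081 × 0.874 = 0.03540
Sum = 1.73414
NRR = 0.485 × 1.73414 = 0.84106
NRR < 1, so the cohort does not fully replace itself.

0.841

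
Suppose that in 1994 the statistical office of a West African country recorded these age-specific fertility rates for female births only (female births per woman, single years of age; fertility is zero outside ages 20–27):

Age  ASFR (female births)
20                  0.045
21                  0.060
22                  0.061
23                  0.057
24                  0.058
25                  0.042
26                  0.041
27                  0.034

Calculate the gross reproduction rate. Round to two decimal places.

Sum of female ASFRs = 0.045 + 0.060 + 0.061 + 0.057 + 0.058 + 0.042 + 0.041 + 0.034 = 0.398
GRR = 0.398

0.40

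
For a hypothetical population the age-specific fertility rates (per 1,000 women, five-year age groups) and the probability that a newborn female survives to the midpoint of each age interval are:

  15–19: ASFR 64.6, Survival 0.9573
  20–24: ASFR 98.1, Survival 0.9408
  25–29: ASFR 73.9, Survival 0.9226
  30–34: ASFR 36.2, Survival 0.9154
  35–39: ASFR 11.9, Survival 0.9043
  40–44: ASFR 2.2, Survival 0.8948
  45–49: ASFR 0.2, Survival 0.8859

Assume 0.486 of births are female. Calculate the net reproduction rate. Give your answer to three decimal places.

0.652

Proportion female at birth = 0.486.
Weighting each age-specific rate by interval width and survival:
  15–19: 5 × 64.6/1000 × 0.9573 = 0.30921
  20–24: 5 × 98.1/1000 × 0.9408 = 0.46146
  25–29: 5 × 73.9/1000 × 0.9226 = 0.34090
  30–34: 5 × 36.2/1000 × 0.9154 = 0.16569
  35–39: 5 × 11.9/1000 × 0.9043 = 0.05381
  40–44: 5 × 2.2/1000 × 0.8948 = 0.00984
  45–49: 5 × 0.2/1000 × 0.8859 = 0.00089
Sum = 1.34180
NRR = 0.486 × 1.34180 = 0.65211
With NRR below 1 the population is below replacement fertility.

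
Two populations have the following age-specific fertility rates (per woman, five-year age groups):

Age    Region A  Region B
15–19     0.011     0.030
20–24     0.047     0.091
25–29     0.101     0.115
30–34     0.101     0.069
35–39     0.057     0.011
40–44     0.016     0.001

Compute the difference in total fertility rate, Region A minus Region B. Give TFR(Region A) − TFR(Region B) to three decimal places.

Region A:
  Sum of ASFRs = 0.011 + 0.047 + 0.101 + 0.101 + 0.057 + 0.016 = 0.333
  TFR = 5 × 0.333 = 1.665
Region B:
  Sum of ASFRs = 0.030 + 0.091 + 0.115 + 0.069 + 0.011 + 0.001 = 0.317
  TFR = 5 × 0.317 = 1.585
Difference = 1.665 − 1.585 = 0.08

0.080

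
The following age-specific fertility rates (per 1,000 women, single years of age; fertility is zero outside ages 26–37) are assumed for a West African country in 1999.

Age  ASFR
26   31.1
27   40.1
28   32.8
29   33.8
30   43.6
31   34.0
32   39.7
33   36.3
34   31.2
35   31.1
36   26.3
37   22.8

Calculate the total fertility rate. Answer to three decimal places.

0.403

Sum of ASFRs = 31.1 + 40.1 + 32.8 + 33.8 + 43.6 + 34.0 + 39.7 + 36.3 + 31.2 + 31.1 + 26.3 + 22.8 = 402.8
TFR = 402.8 / 1000 = 0.4028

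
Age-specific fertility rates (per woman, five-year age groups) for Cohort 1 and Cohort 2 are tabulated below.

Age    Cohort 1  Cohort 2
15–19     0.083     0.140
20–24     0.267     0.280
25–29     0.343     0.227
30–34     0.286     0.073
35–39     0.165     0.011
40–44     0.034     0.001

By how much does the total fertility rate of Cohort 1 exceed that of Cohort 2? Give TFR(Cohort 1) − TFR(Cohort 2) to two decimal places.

Cohort 1:
  Sum of ASFRs = 0.083 + 0.267 + 0.343 + 0.286 + 0.165 + 0.034 = 1.178
  TFR = 5 × 1.178 = 5.89
Cohort 2:
  Sum of ASFRs = 0.140 + 0.280 + 0.227 + 0.073 + 0.011 + 0.001 = 0.732
  TFR = 5 × 0.732 = 3.66
Difference = 5.89 − 3.66 = 2.23

2.23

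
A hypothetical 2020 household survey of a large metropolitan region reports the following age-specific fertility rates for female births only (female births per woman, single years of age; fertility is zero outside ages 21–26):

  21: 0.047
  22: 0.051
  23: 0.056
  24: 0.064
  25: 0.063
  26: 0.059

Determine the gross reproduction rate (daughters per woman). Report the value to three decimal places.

Sum of female ASFRs = 0.047 + 0.051 + 0.056 + 0.064 + 0.063 + 0.059 = 0.340
GRR = 0.34

0.340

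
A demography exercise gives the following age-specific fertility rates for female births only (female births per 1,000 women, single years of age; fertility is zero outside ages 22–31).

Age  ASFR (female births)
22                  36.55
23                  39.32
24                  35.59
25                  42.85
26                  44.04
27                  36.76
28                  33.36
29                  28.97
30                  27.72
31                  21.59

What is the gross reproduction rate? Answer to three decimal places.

Sum of female ASFRs = 36.55 + 39.32 + 35.59 + 42.85 + 44.04 + 36.76 + 33.36 + 28.97 + 27.72 + 21.59 = 346.75
GRR = 346.75 / 1000 = 0.34675

0.347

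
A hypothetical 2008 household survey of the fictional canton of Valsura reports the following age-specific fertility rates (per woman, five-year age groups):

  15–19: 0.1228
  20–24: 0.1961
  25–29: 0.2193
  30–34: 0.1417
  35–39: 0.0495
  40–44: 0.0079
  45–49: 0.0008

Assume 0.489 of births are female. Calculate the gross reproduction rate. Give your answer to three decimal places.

Proportion female at birth = 0.489.
Sum of ASFRs = 0.1228 + 0.1961 + 0.2193 + 0.1417 + 0.0495 + 0.0079 + 0.0008 = 0.7381
TFR = 5 × 0.7381 = 3.6905
GRR = 0.489 × 3.6905 = 1.80465

1.805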